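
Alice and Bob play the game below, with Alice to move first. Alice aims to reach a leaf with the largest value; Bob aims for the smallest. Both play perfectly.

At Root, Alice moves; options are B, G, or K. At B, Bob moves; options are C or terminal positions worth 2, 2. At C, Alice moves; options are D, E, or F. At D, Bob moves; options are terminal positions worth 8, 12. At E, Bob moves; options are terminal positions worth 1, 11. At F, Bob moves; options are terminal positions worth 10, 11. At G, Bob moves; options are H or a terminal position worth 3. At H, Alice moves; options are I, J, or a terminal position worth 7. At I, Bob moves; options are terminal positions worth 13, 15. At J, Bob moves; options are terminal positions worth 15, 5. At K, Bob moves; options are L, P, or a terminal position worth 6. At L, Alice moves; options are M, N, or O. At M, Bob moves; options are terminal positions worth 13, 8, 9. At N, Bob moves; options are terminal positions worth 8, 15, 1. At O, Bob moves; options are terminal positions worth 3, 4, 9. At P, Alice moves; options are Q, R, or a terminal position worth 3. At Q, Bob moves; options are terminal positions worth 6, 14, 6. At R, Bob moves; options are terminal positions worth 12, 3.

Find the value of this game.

6

D (Bob): min(8, 12) = 8
E (Bob): min(1, 11) = 1
F (Bob): min(10, 11) = 10
C (Alice): max(8, 1, 10) = 10
B (Bob): min(10, 2, 2) = 2
I (Bob): min(13, 15) = 13
J (Bob): min(15, 5) = 5
H (Alice): max(13, 5, 7) = 13
G (Bob): min(13, 3) = 3
M (Bob): min(13, 8, 9) = 8
N (Bob): min(8, 15, 1) = 1
O (Bob): min(3, 4, 9) = 3
L (Alice): max(8, 1, 3) = 8
Q (Bob): min(6, 14, 6) = 6
R (Bob): min(12, 3) = 3
P (Alice): max(6, 3, 3) = 6
K (Bob): min(8, 6, 6) = 6
Root (Alice): max(2, 3, 6) = 6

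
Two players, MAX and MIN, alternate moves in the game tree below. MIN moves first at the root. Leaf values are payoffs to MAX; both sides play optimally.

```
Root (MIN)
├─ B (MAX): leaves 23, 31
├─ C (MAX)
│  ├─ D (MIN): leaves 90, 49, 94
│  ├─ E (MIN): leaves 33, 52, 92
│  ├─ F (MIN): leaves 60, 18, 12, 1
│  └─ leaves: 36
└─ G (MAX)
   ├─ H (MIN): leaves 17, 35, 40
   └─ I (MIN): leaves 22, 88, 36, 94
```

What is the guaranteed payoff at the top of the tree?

B (MAX): max(23, 31) = 31
D (MIN): min(90, 49, 94) = 49
E (MIN): min(33, 52, 92) = 33
F (MIN): min(60, 18, 12, 1) = 1
C (MAX): max(49, 33, 1, 36) = 49
H (MIN): min(17, 35, 40) = 17
I (MIN): min(22, 88, 36, 94) = 22
G (MAX): max(17, 22) = 22
Root (MIN): min(31, 49, 22) = 22

22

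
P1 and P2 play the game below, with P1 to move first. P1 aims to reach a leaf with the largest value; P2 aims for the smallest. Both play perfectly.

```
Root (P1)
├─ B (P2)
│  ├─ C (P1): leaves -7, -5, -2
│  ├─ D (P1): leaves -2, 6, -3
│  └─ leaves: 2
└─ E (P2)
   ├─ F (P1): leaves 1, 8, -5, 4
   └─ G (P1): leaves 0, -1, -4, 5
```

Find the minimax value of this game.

C (P1): max(-7, -5, -2) = -2
D (P1): max(-2, 6, -3) = 6
B (P2): min(-2, 6, 2) = -2
F (P1): max(1, 8, -5, 4) = 8
G (P1): max(0, -1, -4, 5) = 5
E (P2): min(8, 5) = 5
Root (P1): max(-2, 5) = 5

5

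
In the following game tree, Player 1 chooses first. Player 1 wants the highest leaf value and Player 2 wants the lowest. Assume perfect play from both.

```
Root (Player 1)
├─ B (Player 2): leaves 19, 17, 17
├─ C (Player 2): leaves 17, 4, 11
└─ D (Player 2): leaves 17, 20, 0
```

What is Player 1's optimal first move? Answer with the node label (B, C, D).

B (Player 2): min(19, 17, 17) = 17
C (Player 2): min(17, 4, 11) = 4
D (Player 2): min(17, 20, 0) = 0
Root (Player 1): max(17, 4, 0) = 17
Player 1 picks the child with the highest value: B (value 17).

B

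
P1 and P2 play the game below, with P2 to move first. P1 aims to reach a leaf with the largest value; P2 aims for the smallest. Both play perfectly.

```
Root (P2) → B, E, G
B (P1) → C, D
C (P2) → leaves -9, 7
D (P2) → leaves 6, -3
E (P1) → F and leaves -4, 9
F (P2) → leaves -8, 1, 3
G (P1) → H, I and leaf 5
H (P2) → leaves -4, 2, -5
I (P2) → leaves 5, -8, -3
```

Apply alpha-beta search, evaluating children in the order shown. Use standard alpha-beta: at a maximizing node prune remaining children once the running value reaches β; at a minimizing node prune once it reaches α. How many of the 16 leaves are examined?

15

C [α=-∞,β=+∞]: v=-9
D [α=-9,β=+∞]: v=-3
B [α=-∞,β=+∞]: v=-3
F [α=-∞,β=-3]: v=-8
E [α=-∞,β=-3]: v=9
H [α=-∞,β=-3]: v=-5
I [α=-5,β=-3]: v=-8 after child 2 ≤ α → α-cutoff, skip 1
G [α=-∞,β=-3]: v=5
Root [α=-∞,β=+∞]: v=-3
Leaves evaluated: 15 of 16.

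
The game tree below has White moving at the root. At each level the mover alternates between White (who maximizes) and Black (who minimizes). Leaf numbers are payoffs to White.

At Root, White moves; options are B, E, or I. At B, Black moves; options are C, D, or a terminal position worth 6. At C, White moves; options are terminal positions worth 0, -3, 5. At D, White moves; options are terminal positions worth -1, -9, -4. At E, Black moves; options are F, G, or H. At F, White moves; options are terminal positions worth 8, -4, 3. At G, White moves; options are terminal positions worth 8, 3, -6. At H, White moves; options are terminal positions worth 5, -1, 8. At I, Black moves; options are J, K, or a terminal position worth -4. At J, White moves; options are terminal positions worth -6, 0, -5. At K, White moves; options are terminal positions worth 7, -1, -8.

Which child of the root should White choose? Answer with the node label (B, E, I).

C (White): max(0, -3, 5) = 5
D (White): max(-1, -9, -4) = -1
B (Black): min(5, -1, 6) = -1
F (White): max(8, -4, 3) = 8
G (White): max(8, 3, -6) = 8
H (White): max(5, -1, 8) = 8
E (Black): min(8, 8, 8) = 8
J (White): max(-6, 0, -5) = 0
K (White): max(7, -1, -8) = 7
I (Black): min(0, 7, -4) = -4
Root (White): max(-1, 8, -4) = 8
White picks the child with the highest value: E (value 8).

E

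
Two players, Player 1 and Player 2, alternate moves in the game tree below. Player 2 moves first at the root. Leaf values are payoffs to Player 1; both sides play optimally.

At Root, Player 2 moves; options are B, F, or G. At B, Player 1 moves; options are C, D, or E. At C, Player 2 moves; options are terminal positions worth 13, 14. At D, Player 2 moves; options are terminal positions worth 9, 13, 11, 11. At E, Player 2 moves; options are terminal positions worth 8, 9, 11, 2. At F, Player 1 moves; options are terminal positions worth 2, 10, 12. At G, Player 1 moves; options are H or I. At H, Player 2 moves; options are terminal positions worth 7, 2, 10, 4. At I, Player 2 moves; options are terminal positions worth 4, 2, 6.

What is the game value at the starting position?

2

C (Player 2): min(13, 14) = 13
D (Player 2): min(9, 13, 11, 11) = 9
E (Player 2): min(8, 9, 11, 2) = 2
B (Player 1): max(13, 9, 2) = 13
F (Player 1): max(2, 10, 12) = 12
H (Player 2): min(7, 2, 10, 4) = 2
I (Player 2): min(4, 2, 6) = 2
G (Player 1): max(2, 2) = 2
Root (Player 2): min(13, 12, 2) = 2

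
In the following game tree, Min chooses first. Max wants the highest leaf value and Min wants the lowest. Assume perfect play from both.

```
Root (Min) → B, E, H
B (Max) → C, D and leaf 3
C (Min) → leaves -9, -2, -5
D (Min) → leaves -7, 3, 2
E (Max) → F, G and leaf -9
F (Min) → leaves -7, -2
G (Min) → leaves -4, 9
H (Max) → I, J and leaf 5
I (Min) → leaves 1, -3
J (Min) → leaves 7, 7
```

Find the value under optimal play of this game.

-4

C (Min): min(-9, -2, -5) = -9
D (Min): min(-7, 3, 2) = -7
B (Max): max(-9, -7, 3) = 3
F (Min): min(-7, -2) = -7
G (Min): min(-4, 9) = -4
E (Max): max(-7, -4, -9) = -4
I (Min): min(1, -3) = -3
J (Min): min(7, 7) = 7
H (Max): max(-3, 7, 5) = 7
Root (Min): min(3, -4, 7) = -4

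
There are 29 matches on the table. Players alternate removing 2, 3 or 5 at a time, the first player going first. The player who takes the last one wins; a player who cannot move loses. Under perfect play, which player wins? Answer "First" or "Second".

Second

Compute winning (W) and losing (L) positions by backward induction:
i:   0  1  2  3  4  5  6  7  8  9 10 11 12 13 14 15 16 17 18 19 20 21 22 23 24 25 26 27 28 29
     L  L  W  W  W  W  W  L  L  W  W  W  W  W  L  L  W  W  W  W  W  L  L  W  W  W  W  W  L  L
Position 29 is L, so the second player wins.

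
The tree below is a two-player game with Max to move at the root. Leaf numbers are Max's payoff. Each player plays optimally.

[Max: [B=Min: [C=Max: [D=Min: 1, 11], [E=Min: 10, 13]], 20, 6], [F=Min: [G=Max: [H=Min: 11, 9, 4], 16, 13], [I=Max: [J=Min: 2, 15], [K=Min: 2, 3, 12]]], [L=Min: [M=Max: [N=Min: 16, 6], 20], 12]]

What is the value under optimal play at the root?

D (Min): min(1, 11) = 1
E (Min): min(10, 13) = 10
C (Max): max(1, 10) = 10
B (Min): min(10, 20, 6) = 6
H (Min): min(11, 9, 4) = 4
G (Max): max(4, 16, 13) = 16
J (Min): min(2, 15) = 2
K (Min): min(2, 3, 12) = 2
I (Max): max(2, 2) = 2
F (Min): min(16, 2) = 2
N (Min): min(16, 6) = 6
M (Max): max(6, 20) = 20
L (Min): min(20, 12) = 12
Root (Max): max(6, 2, 12) = 12

12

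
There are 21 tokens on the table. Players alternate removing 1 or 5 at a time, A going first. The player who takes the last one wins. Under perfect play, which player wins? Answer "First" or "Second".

First

Positions where the player to move wins (W) vs loses (L):
i:   0  1  2  3  4  5  6  7  8  9 10 11 12 13 14 15 16 17 18 19 20 21
     L  W  L  W  L  W  L  W  L  W  L  W  L  W  L  W  L  W  L  W  L  W
Position 21 is W, so the first player wins.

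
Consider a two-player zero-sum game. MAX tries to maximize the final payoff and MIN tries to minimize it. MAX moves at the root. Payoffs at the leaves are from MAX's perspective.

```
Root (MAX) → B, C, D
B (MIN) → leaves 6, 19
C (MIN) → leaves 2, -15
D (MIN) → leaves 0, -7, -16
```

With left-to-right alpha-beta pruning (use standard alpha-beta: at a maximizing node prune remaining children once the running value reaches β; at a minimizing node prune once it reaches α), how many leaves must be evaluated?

4

B [α=-∞,β=+∞]: v=6
C [α=6,β=+∞]: v=2 after child 1 ≤ α → α-cutoff, skip 1
D [α=6,β=+∞]: v=0 after child 1 ≤ α → α-cutoff, skip 2
Root [α=-∞,β=+∞]: v=6
Leaves evaluated: 4 of 7.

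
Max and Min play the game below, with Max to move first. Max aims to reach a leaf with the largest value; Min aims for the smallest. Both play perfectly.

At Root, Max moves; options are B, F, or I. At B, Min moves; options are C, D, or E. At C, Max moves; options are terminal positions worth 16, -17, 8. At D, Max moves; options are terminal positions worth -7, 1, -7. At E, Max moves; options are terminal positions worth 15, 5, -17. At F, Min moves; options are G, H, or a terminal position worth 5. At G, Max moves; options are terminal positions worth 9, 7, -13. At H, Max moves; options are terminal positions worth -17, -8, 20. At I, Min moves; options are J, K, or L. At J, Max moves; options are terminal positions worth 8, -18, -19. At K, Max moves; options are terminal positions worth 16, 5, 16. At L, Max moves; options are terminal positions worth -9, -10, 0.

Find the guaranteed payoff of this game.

5

C (Max): max(16, -17, 8) = 16
D (Max): max(-7, 1, -7) = 1
E (Max): max(15, 5, -17) = 15
B (Min): min(16, 1, 15) = 1
G (Max): max(9, 7, -13) = 9
H (Max): max(-17, -8, 20) = 20
F (Min): min(9, 20, 5) = 5
J (Max): max(8, -18, -19) = 8
K (Max): max(16, 5, 16) = 16
L (Max): max(-9, -10, 0) = 0
I (Min): min(8, 16, 0) = 0
Root (Max): max(1, 5, 0) = 5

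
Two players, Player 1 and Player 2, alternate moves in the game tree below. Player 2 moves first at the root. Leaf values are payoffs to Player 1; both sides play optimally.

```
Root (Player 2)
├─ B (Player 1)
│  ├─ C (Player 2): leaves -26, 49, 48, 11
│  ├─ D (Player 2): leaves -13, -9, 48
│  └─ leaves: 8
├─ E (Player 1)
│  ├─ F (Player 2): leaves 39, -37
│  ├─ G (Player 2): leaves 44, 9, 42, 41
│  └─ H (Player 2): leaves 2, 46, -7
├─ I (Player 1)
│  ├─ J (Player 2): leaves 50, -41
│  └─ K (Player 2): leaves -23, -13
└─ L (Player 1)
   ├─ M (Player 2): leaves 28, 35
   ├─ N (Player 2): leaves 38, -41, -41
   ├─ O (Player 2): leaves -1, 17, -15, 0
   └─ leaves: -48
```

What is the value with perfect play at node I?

-23

J: min(50, -41) = -41
K: min(-23, -13) = -23
I: max(-41, -23) = -23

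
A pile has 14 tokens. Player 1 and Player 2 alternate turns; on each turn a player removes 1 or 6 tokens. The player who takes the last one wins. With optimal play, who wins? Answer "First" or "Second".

Second

Compute winning (W) and losing (L) positions by backward induction:
i:   0  1  2  3  4  5  6  7  8  9 10 11 12 13 14
     L  W  L  W  L  W  W  L  W  L  W  L  W  W  L
Position 14 is L, so the second player wins.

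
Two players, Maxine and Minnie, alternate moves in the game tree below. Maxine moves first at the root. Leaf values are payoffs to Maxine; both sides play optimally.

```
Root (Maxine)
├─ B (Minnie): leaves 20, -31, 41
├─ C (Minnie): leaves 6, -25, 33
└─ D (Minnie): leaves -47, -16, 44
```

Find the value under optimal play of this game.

-25

B (Minnie): min(20, -31, 41) = -31
C (Minnie): min(6, -25, 33) = -25
D (Minnie): min(-47, -16, 44) = -47
Root (Maxine): max(-31, -25, -47) = -25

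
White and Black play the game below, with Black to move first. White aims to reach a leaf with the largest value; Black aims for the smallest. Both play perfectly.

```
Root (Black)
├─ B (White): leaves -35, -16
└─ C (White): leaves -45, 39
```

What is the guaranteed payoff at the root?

B (White): max(-35, -16) = -16
C (White): max(-45, 39) = 39
Root (Black): min(-16, 39) = -16

-16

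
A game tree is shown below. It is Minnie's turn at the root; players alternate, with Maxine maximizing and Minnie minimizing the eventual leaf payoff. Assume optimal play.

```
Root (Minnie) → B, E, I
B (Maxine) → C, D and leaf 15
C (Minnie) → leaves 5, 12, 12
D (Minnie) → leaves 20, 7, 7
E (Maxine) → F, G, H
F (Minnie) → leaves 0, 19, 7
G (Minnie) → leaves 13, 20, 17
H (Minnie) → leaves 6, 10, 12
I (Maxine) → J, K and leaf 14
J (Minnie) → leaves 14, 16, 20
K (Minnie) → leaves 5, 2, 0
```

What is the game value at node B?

C: min(5, 12, 12) = 5
D: min(20, 7, 7) = 7
B: max(5, 7, 15) = 15

15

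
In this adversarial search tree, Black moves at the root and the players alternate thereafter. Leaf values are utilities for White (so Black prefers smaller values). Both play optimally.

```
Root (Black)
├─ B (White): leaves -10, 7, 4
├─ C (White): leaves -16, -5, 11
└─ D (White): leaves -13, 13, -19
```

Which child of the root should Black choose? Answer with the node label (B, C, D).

B

B (White): max(-10, 7, 4) = 7
C (White): max(-16, -5, 11) = 11
D (White): max(-13, 13, -19) = 13
Root (Black): min(7, 11, 13) = 7
Black picks the child with the lowest value: B (value 7).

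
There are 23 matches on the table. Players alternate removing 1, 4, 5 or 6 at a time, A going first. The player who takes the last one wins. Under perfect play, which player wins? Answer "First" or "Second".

Mark each pile size as W (mover wins) or L (mover loses):
i:   0  1  2  3  4  5  6  7  8  9 10 11 12 13 14 15 16 17 18 19 20 21 22 23
     L  W  L  W  W  W  W  W  W  L  W  L  W  W  W  W  W  W  L  W  L  W  W  W
Position 23 is W, so the first player wins.

First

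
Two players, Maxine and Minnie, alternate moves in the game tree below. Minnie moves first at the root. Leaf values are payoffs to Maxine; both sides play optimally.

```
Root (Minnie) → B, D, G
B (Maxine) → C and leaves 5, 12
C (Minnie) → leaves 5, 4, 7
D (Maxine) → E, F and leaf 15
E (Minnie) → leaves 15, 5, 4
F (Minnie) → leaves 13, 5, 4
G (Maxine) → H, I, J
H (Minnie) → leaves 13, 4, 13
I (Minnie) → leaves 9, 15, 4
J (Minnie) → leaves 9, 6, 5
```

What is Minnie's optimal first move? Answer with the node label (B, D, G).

C (Minnie): min(5, 4, 7) = 4
B (Maxine): max(4, 5, 12) = 12
E (Minnie): min(15, 5, 4) = 4
F (Minnie): min(13, 5, 4) = 4
D (Maxine): max(4, 4, 15) = 15
H (Minnie): min(13, 4, 13) = 4
I (Minnie): min(9, 15, 4) = 4
J (Minnie): min(9, 6, 5) = 5
G (Maxine): max(4, 4, 5) = 5
Root (Minnie): min(12, 15, 5) = 5
Minnie picks the child with the lowest value: G (value 5).

G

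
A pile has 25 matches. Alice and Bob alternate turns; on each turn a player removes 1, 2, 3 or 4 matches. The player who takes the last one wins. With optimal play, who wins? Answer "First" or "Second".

Second

Positions where the player to move wins (W) vs loses (L):
i:   0  1  2  3  4  5  6  7  8  9 10 11 12 13 14 15 16 17 18 19 20 21 22 23 24 25
     L  W  W  W  W  L  W  W  W  W  L  W  W  W  W  L  W  W  W  W  L  W  W  W  W  L
Position 25 is L, so the second player wins.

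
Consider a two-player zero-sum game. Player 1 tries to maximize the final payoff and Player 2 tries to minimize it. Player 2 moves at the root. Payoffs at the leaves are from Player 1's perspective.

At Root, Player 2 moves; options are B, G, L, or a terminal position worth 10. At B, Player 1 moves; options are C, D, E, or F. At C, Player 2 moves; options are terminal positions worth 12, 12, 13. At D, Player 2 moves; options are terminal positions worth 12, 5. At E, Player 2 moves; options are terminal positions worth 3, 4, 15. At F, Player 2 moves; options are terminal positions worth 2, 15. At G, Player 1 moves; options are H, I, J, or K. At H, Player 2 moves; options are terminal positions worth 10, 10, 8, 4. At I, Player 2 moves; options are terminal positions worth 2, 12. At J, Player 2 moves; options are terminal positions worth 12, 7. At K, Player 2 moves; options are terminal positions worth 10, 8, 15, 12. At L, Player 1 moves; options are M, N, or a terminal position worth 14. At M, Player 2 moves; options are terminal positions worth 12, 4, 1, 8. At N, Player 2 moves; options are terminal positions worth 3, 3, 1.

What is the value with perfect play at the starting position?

C (Player 2): min(12, 12, 13) = 12
D (Player 2): min(12, 5) = 5
E (Player 2): min(3, 4, 15) = 3
F (Player 2): min(2, 15) = 2
B (Player 1): max(12, 5, 3, 2) = 12
H (Player 2): min(10, 10, 8, 4) = 4
I (Player 2): min(2, 12) = 2
J (Player 2): min(12, 7) = 7
K (Player 2): min(10, 8, 15, 12) = 8
G (Player 1): max(4, 2, 7, 8) = 8
M (Player 2): min(12, 4, 1, 8) = 1
N (Player 2): min(3, 3, 1) = 1
L (Player 1): max(1, 1, 14) = 14
Root (Player 2): min(12, 8, 14, 10) = 8

8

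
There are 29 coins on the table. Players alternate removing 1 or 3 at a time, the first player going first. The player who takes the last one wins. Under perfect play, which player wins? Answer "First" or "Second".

Mark each pile size as W (mover wins) or L (mover loses):
i:   0  1  2  3  4  5  6  7  8  9 10 11 12 13 14 15 16 17 18 19 20 21 22 23 24 25 26 27 28 29
     L  W  L  W  L  W  L  W  L  W  L  W  L  W  L  W  L  W  L  W  L  W  L  W  L  W  L  W  L  W
Position 29 is W, so the first player wins.

First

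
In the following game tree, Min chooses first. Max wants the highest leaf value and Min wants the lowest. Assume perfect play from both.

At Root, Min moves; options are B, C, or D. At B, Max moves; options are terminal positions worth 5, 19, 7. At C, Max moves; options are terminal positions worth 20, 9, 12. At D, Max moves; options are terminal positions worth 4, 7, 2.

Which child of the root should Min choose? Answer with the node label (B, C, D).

B (Max): max(5, 19, 7) = 19
C (Max): max(20, 9, 12) = 20
D (Max): max(4, 7, 2) = 7
Root (Min): min(19, 20, 7) = 7
Min picks the child with the lowest value: D (value 7).

D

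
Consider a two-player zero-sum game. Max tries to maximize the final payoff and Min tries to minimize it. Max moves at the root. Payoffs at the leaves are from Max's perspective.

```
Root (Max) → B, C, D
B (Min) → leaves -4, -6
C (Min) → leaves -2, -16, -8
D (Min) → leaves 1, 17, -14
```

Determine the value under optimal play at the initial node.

B (Min): min(-4, -6) = -6
C (Min): min(-2, -16, -8) = -16
D (Min): min(1, 17, -14) = -14
Root (Max): max(-6, -16, -14) = -6

-6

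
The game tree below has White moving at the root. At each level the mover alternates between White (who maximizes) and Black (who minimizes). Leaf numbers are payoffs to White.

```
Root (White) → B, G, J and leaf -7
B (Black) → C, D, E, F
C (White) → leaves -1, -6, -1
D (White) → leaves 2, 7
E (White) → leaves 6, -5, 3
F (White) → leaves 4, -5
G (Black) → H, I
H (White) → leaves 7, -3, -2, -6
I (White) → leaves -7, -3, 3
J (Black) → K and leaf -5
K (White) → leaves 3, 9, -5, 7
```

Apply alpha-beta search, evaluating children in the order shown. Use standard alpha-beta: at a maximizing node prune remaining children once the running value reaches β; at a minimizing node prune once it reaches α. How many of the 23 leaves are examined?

19

C [α=-∞,β=+∞]: v=-1
D [α=-∞,β=-1]: v=2 after child 1 ≥ β → β-cutoff, skip 1
E [α=-∞,β=-1]: v=6 after child 1 ≥ β → β-cutoff, skip 2
F [α=-∞,β=-1]: v=4 after child 1 ≥ β → β-cutoff, skip 1
B [α=-∞,β=+∞]: v=-1
H [α=-1,β=+∞]: v=7
I [α=-1,β=7]: v=3
G [α=-1,β=+∞]: v=3
K [α=3,β=+∞]: v=9
J [α=3,β=+∞]: v=-5
Root [α=-∞,β=+∞]: v=3
Leaves evaluated: 19 of 23.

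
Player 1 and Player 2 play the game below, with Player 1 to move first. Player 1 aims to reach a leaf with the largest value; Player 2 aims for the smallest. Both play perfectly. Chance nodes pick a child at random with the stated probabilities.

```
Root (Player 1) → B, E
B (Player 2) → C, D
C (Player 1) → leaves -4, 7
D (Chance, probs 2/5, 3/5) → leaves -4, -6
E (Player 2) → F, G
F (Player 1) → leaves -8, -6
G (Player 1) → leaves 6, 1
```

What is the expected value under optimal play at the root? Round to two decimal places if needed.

-5.2

C (Player 1): max(-4, 7) = 7
D (Chance): 2/5·-4 + 3/5·-6 = -5.2
B (Player 2): min(7, -5.2) = -5.2
F (Player 1): max(-8, -6) = -6
G (Player 1): max(6, 1) = 6
E (Player 2): min(-6, 6) = -6
Root (Player 1): max(-5.2, -6) = -5.2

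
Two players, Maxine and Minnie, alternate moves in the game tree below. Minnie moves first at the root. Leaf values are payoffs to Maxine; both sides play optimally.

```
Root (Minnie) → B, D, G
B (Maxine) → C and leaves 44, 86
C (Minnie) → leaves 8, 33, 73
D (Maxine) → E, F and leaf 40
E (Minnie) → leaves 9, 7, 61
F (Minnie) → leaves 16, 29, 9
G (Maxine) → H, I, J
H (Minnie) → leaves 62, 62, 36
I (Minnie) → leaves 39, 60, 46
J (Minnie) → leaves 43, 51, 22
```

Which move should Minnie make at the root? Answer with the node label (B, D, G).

G

C (Minnie): min(8, 33, 73) = 8
B (Maxine): max(8, 44, 86) = 86
E (Minnie): min(9, 7, 61) = 7
F (Minnie): min(16, 29, 9) = 9
D (Maxine): max(7, 9, 40) = 40
H (Minnie): min(62, 62, 36) = 36
I (Minnie): min(39, 60, 46) = 39
J (Minnie): min(43, 51, 22) = 22
G (Maxine): max(36, 39, 22) = 39
Root (Minnie): min(86, 40, 39) = 39
Minnie picks the child with the lowest value: G (value 39).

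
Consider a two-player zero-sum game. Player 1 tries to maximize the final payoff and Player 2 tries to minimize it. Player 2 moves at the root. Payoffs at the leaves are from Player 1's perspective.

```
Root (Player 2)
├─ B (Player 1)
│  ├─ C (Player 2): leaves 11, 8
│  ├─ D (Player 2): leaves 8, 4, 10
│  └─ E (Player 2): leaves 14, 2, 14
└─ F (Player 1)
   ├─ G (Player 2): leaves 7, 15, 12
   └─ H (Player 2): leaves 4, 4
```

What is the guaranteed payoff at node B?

8

C: min(11, 8) = 8
D: min(8, 4, 10) = 4
E: min(14, 2, 14) = 2
B: max(8, 4, 2) = 8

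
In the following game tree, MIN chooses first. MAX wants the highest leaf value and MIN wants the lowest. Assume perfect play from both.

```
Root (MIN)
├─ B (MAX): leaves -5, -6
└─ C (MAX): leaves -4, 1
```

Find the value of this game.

-5

B (MAX): max(-5, -6) = -5
C (MAX): max(-4, 1) = 1
Root (MIN): min(-5, 1) = -5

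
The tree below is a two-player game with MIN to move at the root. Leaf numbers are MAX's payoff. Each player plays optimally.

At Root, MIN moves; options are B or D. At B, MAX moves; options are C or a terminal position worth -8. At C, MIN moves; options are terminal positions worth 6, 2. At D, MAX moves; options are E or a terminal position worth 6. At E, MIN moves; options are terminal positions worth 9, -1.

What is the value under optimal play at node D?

E: min(9, -1) = -1
D: max(-1, 6) = 6

6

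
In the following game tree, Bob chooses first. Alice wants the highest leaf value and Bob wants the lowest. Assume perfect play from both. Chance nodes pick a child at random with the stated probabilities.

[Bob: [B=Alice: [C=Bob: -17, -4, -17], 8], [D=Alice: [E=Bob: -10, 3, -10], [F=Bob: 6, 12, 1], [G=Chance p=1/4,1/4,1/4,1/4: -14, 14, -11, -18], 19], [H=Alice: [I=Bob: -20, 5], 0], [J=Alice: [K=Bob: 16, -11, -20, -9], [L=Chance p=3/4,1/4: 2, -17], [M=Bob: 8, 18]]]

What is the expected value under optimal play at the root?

0

C (Bob): min(-17, -4, -17) = -17
B (Alice): max(-17, 8) = 8
E (Bob): min(-10, 3, -10) = -10
F (Bob): min(6, 12, 1) = 1
G (Chance): 1/4·-14 + 1/4·14 + 1/4·-11 + 1/4·-18 = -7.25
D (Alice): max(-10, 1, -7.25, 19) = 19
I (Bob): min(-20, 5) = -20
H (Alice): max(-20, 0) = 0
K (Bob): min(16, -11, -20, -9) = -20
L (Chance): 3/4·2 + 1/4·-17 = -2.75
M (Bob): min(8, 18) = 8
J (Alice): max(-20, -2.75, 8) = 8
Root (Bob): min(8, 19, 0, 8) = 0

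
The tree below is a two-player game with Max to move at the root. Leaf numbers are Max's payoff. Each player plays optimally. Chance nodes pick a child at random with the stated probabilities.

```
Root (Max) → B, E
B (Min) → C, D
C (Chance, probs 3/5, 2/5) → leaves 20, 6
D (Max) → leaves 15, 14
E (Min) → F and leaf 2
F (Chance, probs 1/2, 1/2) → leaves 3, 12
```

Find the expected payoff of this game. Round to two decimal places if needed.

14.4

C (Chance): 3/5·20 + 2/5·6 = 14.4
D (Max): max(15, 14) = 15
B (Min): min(14.4, 15) = 14.4
F (Chance): 1/2·3 + 1/2·12 = 7.5
E (Min): min(7.5, 2) = 2
Root (Max): max(14.4, 2) = 14.4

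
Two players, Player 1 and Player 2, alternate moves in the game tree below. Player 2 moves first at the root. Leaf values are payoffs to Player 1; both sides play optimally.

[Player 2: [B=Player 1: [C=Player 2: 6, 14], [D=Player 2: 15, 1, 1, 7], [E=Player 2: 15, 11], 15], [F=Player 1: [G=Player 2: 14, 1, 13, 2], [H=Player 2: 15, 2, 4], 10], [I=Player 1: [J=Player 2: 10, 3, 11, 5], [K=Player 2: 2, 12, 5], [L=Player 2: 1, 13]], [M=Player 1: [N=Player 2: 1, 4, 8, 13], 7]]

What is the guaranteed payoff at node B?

15

C: min(6, 14) = 6
D: min(15, 1, 1, 7) = 1
E: min(15, 11) = 11
B: max(6, 1, 11, 15) = 15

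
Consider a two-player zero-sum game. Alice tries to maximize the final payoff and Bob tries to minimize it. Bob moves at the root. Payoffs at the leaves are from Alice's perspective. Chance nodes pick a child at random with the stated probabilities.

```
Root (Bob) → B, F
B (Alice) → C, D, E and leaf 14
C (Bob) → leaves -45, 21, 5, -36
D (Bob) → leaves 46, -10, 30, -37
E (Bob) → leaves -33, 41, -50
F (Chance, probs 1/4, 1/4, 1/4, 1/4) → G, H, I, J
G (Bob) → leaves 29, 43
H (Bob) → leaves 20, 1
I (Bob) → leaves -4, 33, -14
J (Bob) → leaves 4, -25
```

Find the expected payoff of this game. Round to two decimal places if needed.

C (Bob): min(-45, 21, 5, -36) = -45
D (Bob): min(46, -10, 30, -37) = -37
E (Bob): min(-33, 41, -50) = -50
B (Alice): max(-45, -37, -50, 14) = 14
G (Bob): min(29, 43) = 29
H (Bob): min(20, 1) = 1
I (Bob): min(-4, 33, -14) = -14
J (Bob): min(4, -25) = -25
F (Chance): 1/4·29 + 1/4·1 + 1/4·-14 + 1/4·-25 = -2.25
Root (Bob): min(14, -2.25) = -2.25

-2.25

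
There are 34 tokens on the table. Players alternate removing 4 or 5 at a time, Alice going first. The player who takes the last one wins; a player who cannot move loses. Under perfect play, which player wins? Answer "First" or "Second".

W/L table (W = player to move can force a win):
i:   0  1  2  3  4  5  6  7  8  9 10 11 12 13 14 15 16 17 18 19 20 21 22 23 24 25 26 27 28 29 30 31 32 33 34
     L  L  L  L  W  W  W  W  W  L  L  L  L  W  W  W  W  W  L  L  L  L  W  W  W  W  W  L  L  L  L  W  W  W  W
Position 34 is W, so the first player wins.

First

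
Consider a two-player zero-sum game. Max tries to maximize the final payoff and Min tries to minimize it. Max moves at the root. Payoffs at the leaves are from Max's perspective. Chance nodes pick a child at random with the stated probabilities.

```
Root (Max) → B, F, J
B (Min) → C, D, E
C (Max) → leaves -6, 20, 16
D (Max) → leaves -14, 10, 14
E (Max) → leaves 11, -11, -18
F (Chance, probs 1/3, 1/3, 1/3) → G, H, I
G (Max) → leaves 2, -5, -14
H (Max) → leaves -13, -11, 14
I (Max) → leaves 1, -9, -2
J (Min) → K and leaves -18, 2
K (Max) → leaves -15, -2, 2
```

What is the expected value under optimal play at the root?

11

C (Max): max(-6, 20, 16) = 20
D (Max): max(-14, 10, 14) = 14
E (Max): max(11, -11, -18) = 11
B (Min): min(20, 14, 11) = 11
G (Max): max(2, -5, -14) = 2
H (Max): max(-13, -11, 14) = 14
I (Max): max(1, -9, -2) = 1
F (Chance): 1/3·2 + 1/3·14 + 1/3·1 = 5.67
K (Max): max(-15, -2, 2) = 2
J (Min): min(2, -18, 2) = -18
Root (Max): max(11, 5.67, -18) = 11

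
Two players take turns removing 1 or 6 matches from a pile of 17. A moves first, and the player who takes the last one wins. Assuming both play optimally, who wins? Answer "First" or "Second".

First

Mark each pile size as W (mover wins) or L (mover loses):
i:   0  1  2  3  4  5  6  7  8  9 10 11 12 13 14 15 16 17
     L  W  L  W  L  W  W  L  W  L  W  L  W  W  L  W  L  W
Position 17 is W, so the first player wins.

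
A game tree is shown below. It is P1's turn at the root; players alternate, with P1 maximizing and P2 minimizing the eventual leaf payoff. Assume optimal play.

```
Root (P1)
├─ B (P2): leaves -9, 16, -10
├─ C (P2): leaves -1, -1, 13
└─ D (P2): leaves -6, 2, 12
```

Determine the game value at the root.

B (P2): min(-9, 16, -10) = -10
C (P2): min(-1, -1, 13) = -1
D (P2): min(-6, 2, 12) = -6
Root (P1): max(-10, -1, -6) = -1

-1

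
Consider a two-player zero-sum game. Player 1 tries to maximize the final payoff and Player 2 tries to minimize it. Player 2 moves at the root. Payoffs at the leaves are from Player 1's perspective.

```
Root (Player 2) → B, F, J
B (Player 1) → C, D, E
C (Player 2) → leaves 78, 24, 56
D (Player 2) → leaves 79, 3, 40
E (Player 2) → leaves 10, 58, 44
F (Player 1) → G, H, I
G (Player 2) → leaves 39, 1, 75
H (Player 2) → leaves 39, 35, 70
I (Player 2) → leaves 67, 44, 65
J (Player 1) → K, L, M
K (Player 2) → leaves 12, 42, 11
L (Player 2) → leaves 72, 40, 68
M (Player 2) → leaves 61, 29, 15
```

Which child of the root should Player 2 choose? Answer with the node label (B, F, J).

C (Player 2): min(78, 24, 56) = 24
D (Player 2): min(79, 3, 40) = 3
E (Player 2): min(10, 58, 44) = 10
B (Player 1): max(24, 3, 10) = 24
G (Player 2): min(39, 1, 75) = 1
H (Player 2): min(39, 35, 70) = 35
I (Player 2): min(67, 44, 65) = 44
F (Player 1): max(1, 35, 44) = 44
K (Player 2): min(12, 42, 11) = 11
L (Player 2): min(72, 40, 68) = 40
M (Player 2): min(61, 29, 15) = 15
J (Player 1): max(11, 40, 15) = 40
Root (Player 2): min(24, 44, 40) = 24
Player 2 picks the child with the lowest value: B (value 24).

B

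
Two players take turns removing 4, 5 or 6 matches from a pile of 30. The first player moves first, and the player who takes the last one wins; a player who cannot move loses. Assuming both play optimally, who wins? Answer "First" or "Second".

Second

Mark each pile size as W (mover wins) or L (mover loses):
i:   0  1  2  3  4  5  6  7  8  9 10 11 12 13 14 15 16 17 18 19 20 21 22 23 24 25 26 27 28 29 30
     L  L  L  L  W  W  W  W  W  W  L  L  L  L  W  W  W  W  W  W  L  L  L  L  W  W  W  W  W  W  L
Position 30 is L, so the second player wins.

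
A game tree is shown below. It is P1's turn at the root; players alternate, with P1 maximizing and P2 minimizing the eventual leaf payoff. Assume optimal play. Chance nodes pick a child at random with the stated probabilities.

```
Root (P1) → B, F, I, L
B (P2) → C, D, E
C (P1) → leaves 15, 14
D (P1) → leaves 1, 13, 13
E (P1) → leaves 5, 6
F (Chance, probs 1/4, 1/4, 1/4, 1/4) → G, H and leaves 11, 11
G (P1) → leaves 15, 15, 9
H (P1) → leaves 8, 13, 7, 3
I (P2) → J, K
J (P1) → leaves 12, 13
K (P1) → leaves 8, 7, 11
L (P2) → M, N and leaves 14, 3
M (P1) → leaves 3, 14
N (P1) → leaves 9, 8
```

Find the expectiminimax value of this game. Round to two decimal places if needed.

12.5

C (P1): max(15, 14) = 15
D (P1): max(1, 13, 13) = 13
E (P1): max(5, 6) = 6
B (P2): min(15, 13, 6) = 6
G (P1): max(15, 15, 9) = 15
H (P1): max(8, 13, 7, 3) = 13
F (Chance): 1/4·15 + 1/4·13 + 1/4·11 + 1/4·11 = 12.5
J (P1): max(12, 13) = 13
K (P1): max(8, 7, 11) = 11
I (P2): min(13, 11) = 11
M (P1): max(3, 14) = 14
N (P1): max(9, 8) = 9
L (P2): min(14, 9, 14, 3) = 3
Root (P1): max(6, 12.5, 11, 3) = 12.5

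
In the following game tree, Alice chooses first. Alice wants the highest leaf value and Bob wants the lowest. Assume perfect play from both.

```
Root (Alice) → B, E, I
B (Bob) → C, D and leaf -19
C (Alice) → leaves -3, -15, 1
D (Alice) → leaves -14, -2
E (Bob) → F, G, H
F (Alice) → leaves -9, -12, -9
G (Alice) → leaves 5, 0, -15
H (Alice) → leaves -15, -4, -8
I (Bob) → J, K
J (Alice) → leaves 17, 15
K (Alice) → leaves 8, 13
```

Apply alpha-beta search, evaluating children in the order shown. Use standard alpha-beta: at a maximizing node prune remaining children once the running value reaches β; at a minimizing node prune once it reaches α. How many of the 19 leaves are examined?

C [α=-∞,β=+∞]: v=1
D [α=-∞,β=1]: v=-2
B [α=-∞,β=+∞]: v=-19
F [α=-19,β=+∞]: v=-9
G [α=-19,β=-9]: v=5 after child 1 ≥ β → β-cutoff, skip 2
H [α=-19,β=-9]: v=-4 after child 2 ≥ β → β-cutoff, skip 1
E [α=-19,β=+∞]: v=-9
J [α=-9,β=+∞]: v=17
K [α=-9,β=17]: v=13
I [α=-9,β=+∞]: v=13
Root [α=-∞,β=+∞]: v=13
Leaves evaluated: 16 of 19.

16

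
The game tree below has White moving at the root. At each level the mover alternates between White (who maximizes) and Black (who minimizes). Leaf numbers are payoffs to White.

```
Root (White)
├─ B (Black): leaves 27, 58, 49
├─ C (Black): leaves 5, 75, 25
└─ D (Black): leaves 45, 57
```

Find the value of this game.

B (Black): min(27, 58, 49) = 27
C (Black): min(5, 75, 25) = 5
D (Black): min(45, 57) = 45
Root (White): max(27, 5, 45) = 45

45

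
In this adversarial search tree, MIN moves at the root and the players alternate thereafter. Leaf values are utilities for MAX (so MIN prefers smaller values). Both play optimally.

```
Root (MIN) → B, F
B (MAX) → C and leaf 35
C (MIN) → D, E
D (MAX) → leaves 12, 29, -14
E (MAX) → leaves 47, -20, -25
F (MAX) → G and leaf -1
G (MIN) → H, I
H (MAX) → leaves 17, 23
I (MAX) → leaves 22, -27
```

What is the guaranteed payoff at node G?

H: max(17, 23) = 23
I: max(22, -27) = 22
G: min(23, 22) = 22

22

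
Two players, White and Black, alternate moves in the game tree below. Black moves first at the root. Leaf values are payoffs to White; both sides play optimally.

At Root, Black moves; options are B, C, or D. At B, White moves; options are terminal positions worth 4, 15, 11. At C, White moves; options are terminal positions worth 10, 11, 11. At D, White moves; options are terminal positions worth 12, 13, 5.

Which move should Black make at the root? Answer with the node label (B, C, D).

C

B (White): max(4, 15, 11) = 15
C (White): max(10, 11, 11) = 11
D (White): max(12, 13, 5) = 13
Root (Black): min(15, 11, 13) = 11
Black picks the child with the lowest value: C (value 11).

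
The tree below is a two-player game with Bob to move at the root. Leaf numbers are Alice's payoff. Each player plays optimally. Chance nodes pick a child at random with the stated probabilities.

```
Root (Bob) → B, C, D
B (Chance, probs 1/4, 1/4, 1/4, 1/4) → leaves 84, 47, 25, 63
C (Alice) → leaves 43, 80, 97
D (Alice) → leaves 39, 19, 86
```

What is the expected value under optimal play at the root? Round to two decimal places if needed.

54.75

B (Chance): 1/4·84 + 1/4·47 + 1/4·25 + 1/4·63 = 54.75
C (Alice): max(43, 80, 97) = 97
D (Alice): max(39, 19, 86) = 86
Root (Bob): min(54.75, 97, 86) = 54.75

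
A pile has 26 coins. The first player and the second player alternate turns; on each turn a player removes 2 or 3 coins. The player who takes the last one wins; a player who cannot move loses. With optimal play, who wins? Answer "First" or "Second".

Second

i:   0  1  2  3  4  5  6  7  8  9 10 11 12 13 14 15 16 17 18 19 20 21 22 23 24 25 26
     L  L  W  W  W  L  L  W  W  W  L  L  W  W  W  L  L  W  W  W  L  L  W  W  W  L  L
Position 26 is L, so the second player wins.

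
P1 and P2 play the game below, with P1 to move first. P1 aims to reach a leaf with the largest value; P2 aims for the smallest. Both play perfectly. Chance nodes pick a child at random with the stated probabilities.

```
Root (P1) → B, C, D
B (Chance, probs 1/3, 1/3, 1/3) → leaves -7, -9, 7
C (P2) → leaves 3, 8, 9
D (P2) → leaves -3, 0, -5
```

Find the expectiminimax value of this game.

3

B (Chance): 1/3·-7 + 1/3·-9 + 1/3·7 = -3
C (P2): min(3, 8, 9) = 3
D (P2): min(-3, 0, -5) = -5
Root (P1): max(-3, 3, -5) = 3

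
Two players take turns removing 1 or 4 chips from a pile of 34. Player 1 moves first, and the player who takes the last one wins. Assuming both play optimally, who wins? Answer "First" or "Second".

First

W/L table (W = player to move can force a win):
i:   0  1  2  3  4  5  6  7  8  9 10 11 12 13 14 15 16 17 18 19 20 21 22 23 24 25 26 27 28 29 30 31 32 33 34
     L  W  L  W  W  L  W  L  W  W  L  W  L  W  W  L  W  L  W  W  L  W  L  W  W  L  W  L  W  W  L  W  L  W  W
Position 34 is W, so the first player wins.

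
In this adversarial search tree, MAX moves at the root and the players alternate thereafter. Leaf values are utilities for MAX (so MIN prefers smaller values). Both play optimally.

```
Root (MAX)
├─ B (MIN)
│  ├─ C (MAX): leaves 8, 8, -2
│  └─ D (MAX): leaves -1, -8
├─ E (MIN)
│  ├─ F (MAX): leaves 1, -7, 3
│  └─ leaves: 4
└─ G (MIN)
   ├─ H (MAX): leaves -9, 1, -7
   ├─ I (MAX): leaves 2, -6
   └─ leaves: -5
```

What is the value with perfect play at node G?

-5

H: max(-9, 1, -7) = 1
I: max(2, -6) = 2
G: min(1, 2, -5) = -5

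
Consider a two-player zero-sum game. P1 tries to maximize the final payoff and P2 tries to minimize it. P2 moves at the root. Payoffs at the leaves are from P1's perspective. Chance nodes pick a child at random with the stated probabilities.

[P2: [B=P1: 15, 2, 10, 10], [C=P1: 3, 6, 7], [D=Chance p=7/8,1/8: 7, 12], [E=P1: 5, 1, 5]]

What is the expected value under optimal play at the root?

5

B (P1): max(15, 2, 10, 10) = 15
C (P1): max(3, 6, 7) = 7
D (Chance): 7/8·7 + 1/8·12 = 7.62
E (P1): max(5, 1, 5) = 5
Root (P2): min(15, 7, 7.62, 5) = 5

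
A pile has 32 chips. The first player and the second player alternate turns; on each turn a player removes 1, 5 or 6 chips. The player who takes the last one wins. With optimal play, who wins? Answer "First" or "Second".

W/L table (W = player to move can force a win):
i:   0  1  2  3  4  5  6  7  8  9 10 11 12 13 14 15 16 17 18 19 20 21 22 23 24 25 26 27 28 29 30 31 32
     L  W  L  W  L  W  W  W  W  W  W  L  W  L  W  L  W  W  W  W  W  W  L  W  L  W  L  W  W  W  W  W  W
Position 32 is W, so the first player wins.

First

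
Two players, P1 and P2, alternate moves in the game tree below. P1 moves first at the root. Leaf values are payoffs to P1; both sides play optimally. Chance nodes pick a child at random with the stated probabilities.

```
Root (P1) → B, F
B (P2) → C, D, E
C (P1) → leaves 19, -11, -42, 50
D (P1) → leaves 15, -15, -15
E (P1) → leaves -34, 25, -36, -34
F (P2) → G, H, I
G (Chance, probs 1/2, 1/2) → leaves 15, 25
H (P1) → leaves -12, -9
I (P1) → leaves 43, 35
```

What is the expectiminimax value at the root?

C (P1): max(19, -11, -42, 50) = 50
D (P1): max(15, -15, -15) = 15
E (P1): max(-34, 25, -36, -34) = 25
B (P2): min(50, 15, 25) = 15
G (Chance): 1/2·15 + 1/2·25 = 20
H (P1): max(-12, -9) = -9
I (P1): max(43, 35) = 43
F (P2): min(20, -9, 43) = -9
Root (P1): max(15, -9) = 15

15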